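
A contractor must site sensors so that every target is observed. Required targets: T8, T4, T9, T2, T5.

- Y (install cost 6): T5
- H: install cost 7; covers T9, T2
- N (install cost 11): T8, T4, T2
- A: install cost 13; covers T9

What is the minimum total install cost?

24

This is an integer covering problem.
Choose Y, H, and N: together they cover T8, T4, T9, T2, T5 — every target.
Total install cost: 6 + 7 + 11 = 24.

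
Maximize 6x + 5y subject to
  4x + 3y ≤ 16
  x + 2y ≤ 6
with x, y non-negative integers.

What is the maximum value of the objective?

(x,y)=(4,0) is feasible, giving 24.
(x,y)=(3,1) is feasible, giving 23.
(x,y)=(2,2) is feasible, giving 22.
(x,y)=(3,0) is feasible, giving 18.
Maximum is 24 at (x,y)=(4,0).

24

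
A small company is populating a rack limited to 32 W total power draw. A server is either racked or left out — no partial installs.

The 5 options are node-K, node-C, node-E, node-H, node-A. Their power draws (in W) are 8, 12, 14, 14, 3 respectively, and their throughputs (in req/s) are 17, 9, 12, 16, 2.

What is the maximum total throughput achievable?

Allowing fractional choices, the relaxed optimum would be about 41.6, but servers are indivisible.
node-K + node-H + node-A: power draw 8 + 14 + 3 = 25 ≤ 32, throughput 17 + 16 + 2 = 35.
node-K + node-E + node-A: power draw 8 + 14 + 3 = 25 ≤ 32, throughput 17 + 12 + 2 = 31.
node-K + node-H: power draw 8 + 14 = 22 ≤ 32, throughput 17 + 16 = 33.
Best is node-K, node-H, and node-A with total throughput 35.

35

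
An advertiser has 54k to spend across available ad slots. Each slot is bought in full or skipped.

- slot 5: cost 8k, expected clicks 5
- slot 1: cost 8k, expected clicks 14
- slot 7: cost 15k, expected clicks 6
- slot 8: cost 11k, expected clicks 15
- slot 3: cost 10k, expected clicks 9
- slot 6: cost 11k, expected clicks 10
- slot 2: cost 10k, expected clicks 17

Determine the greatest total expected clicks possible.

Treat it as a binary knapsack problem.
Allowing fractional choices, the relaxed optimum would be about 67.5, but ad slots are indivisible.
slot 1 + slot 7 + slot 8 + slot 3 + slot 2: cost 8 + 15 + 11 + 10 + 10 = 54 ≤ 54, expected clicks 14 + 6 + 15 + 9 + 17 = 61.
slot 5 + slot 1 + slot 8 + slot 6 + slot 2: cost 8 + 8 + 11 + 11 + 10 = 48 ≤ 54, expected clicks 5 + 14 + 15 + 10 + 17 = 61.
slot 1 + slot 8 + slot 3 + slot 6 + slot 2: cost 8 + 11 + 10 + 11 + 10 = 50 ≤ 54, expected clicks 14 + 15 + 9 + 10 + 17 = 65.
Best is slot 1, slot 8, slot 3, slot 6, and slot 2 with total expected clicks 65.

65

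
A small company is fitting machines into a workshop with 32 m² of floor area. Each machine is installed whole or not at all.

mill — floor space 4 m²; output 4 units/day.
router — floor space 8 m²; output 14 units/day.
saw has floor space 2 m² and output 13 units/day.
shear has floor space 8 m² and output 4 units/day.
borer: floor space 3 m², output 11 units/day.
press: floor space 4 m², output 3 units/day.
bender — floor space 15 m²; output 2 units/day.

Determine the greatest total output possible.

This is a 0-1 knapsack instance.
Allowing fractional choices, the relaxed optimum would be about 49.4, but machines are indivisible.
mill + router + saw + shear + borer + press: floor space 4 + 8 + 2 + 8 + 3 + 4 = 29 ≤ 32, output 4 + 14 + 13 + 4 + 11 + 3 = 49.
mill + router + saw + shear + borer: floor space 4 + 8 + 2 + 8 + 3 = 25 ≤ 32, output 4 + 14 + 13 + 4 + 11 = 46.
Best is mill, router, saw, shear, borer, and press with total output 49.

49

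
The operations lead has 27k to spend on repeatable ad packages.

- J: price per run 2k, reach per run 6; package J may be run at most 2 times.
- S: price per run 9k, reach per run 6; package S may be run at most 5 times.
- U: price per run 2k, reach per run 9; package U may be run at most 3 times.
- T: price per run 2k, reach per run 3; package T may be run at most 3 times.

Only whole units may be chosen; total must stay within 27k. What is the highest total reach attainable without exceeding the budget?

This is a bounded integer knapsack.
2×J, 1×S, 3×U, and 3×T: price 25 ≤ 27, reach 2·6 + 1·6 + 3·9 + 3·3 = 54.
2×J, 1×S, 3×U, and 2×T: price 23 ≤ 27, reach 2·6 + 1·6 + 3·9 + 2·3 = 51.
Best is 54.

54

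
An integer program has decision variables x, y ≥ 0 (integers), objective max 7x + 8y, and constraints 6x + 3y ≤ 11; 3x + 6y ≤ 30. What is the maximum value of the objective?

24

Relaxing integrality, the LP optimum is 29.33 at (x,y) = (0, 3.67), which is not an integer point.
(x,y)=(0,3) is feasible, giving 24.
(x,y)=(0,2) is feasible, giving 16.
The best lattice point is (0,3), giving 24.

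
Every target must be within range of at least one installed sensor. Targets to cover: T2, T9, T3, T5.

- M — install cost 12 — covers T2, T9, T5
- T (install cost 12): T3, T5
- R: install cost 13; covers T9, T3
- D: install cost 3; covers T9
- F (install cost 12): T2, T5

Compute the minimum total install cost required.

Choose M and T: together they cover T2, T9, T3, T5 — every target.
Total install cost: 12 + 12 = 24.

24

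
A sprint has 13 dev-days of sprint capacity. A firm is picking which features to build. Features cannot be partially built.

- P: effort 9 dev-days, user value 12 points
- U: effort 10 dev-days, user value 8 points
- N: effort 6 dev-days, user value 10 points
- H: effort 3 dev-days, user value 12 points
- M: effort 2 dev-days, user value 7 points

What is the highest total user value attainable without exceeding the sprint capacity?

29

N + H + M: effort 6 + 3 + 2 = 11 ≤ 13, user value 10 + 12 + 7 = 29.
P + H: effort 9 + 3 = 12 ≤ 13, user value 12 + 12 = 24.
Best is N, H, and M with total user value 29.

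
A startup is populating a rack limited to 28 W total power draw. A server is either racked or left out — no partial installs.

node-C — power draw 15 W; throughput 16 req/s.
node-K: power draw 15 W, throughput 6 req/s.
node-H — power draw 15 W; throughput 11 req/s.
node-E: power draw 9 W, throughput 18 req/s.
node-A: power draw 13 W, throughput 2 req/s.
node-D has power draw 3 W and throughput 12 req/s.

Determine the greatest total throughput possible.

46

Take node-C, node-E, and node-D: power draw 15 + 9 + 3 = 27 ≤ 28, throughput 16 + 18 + 12 = 46.
No other feasible combination does better.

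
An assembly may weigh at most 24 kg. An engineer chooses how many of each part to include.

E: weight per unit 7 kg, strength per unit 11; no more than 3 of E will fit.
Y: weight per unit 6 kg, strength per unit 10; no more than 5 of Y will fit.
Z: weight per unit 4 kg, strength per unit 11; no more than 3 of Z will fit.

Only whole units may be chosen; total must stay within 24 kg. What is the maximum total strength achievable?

Z has the best ratio (11/4); taking only Z gives at most 3×11 = 33 (stopped by the supply cap of 3).
Mixing does better — 2×Y and 3×Z: weight 24 ≤ 24, strength 2·10 + 3·11 = 53.

53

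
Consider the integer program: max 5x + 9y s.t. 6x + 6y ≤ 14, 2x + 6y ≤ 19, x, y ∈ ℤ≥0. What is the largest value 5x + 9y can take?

18

(x,y)=(0,2): 6·0+6·2=12≤14, 2·0+6·2=12≤19, objective 18.
(x,y)=(1,1): 6·1+6·1=12≤14, 2·1+6·1=8≤19, objective 14.
(x,y)=(0,1): 6·0+6·1=6≤14, 2·0+6·1=6≤19, objective 9.
Maximum is 18 at (x,y)=(0,2).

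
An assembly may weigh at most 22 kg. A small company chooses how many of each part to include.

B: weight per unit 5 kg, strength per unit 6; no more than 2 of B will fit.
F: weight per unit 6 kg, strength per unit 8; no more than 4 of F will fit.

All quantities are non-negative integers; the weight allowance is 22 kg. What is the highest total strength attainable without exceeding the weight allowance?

28

F has the best ratio (8/6); taking only F gives at most 3×8 = 24 (stopped by the weight limit).
Mixing does better — 2×B and 2×F: weight 22 ≤ 22, strength 2·6 + 2·8 = 28.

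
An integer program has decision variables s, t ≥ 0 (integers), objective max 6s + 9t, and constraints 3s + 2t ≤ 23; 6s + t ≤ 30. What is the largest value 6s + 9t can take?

(s,t)=(0,11): 3·0+2·11=22≤23, 6·0+1·11=11≤30, objective 99.
(s,t)=(1,10): 3·1+2·10=23≤23, 6·1+1·10=16≤30, objective 96.
(s,t)=(0,10): 3·0+2·10=20≤23, 6·0+1·10=10≤30, objective 90.
No feasible integer point exceeds 99.

99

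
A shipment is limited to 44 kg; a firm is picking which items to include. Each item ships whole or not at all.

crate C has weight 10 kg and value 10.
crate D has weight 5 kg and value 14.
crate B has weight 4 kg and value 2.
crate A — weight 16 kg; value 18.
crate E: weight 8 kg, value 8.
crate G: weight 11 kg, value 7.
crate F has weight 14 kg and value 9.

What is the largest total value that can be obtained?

Take crate C, crate D, crate B, crate A, and crate E: weight 10 + 5 + 4 + 16 + 8 = 43 ≤ 44, value 10 + 14 + 2 + 18 + 8 = 52.
No other feasible combination does better.

52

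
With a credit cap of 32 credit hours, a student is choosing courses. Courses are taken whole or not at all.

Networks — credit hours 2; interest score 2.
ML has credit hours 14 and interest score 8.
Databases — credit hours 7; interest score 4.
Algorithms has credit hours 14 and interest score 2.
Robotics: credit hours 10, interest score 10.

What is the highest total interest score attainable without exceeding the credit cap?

Take ML, Databases, and Robotics: credit hours 14 + 7 + 10 = 31 ≤ 32, interest score 8 + 4 + 10 = 22.
No other feasible combination does better.

22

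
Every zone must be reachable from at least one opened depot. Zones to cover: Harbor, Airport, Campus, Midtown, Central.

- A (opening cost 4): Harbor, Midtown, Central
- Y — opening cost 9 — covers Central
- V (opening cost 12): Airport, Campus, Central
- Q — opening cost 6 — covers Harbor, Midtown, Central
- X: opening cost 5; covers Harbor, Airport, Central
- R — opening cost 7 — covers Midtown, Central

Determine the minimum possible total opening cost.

16

The greedy cost-per-new-zone heuristic would pick A, X, and V for 21, but a cheaper cover exists.
Choose A and V: together they cover Harbor, Airport, Campus, Midtown, Central — every zone.
Total opening cost: 4 + 12 = 16.
No cover costs less than 16.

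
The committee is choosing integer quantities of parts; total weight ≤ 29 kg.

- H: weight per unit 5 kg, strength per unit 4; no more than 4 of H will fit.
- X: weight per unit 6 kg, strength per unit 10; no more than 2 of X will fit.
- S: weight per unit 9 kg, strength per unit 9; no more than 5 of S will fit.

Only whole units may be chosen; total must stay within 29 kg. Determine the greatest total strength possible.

33

1×H, 2×X, and 1×S: weight 26 ≤ 29, strength 1·4 + 2·10 + 1·9 = 33.
1×H, 1×X, and 2×S: weight 29 ≤ 29, strength 1·4 + 1·10 + 2·9 = 32.
Best is 33.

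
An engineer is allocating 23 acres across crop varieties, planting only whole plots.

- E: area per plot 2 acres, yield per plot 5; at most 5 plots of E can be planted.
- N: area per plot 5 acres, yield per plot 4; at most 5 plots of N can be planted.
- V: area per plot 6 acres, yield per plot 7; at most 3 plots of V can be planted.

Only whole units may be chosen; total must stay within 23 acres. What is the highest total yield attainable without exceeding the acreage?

E has the best ratio (5/2); taking only E gives at most 5×5 = 25 (stopped by the supply cap of 5).
Mixing does better — 5×E and 2×V: area 22 ≤ 23, yield 5·5 + 2·7 = 39.

39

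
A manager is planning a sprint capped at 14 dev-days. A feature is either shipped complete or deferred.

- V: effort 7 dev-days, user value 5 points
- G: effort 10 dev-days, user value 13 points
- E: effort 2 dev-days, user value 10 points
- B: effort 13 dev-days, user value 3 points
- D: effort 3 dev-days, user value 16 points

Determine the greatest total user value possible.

31

This is a 0-1 knapsack instance.
Allowing fractional choices, the relaxed optimum would be about 37.7, but features are indivisible.
V + E + D: effort 7 + 2 + 3 = 12 ≤ 14, user value 5 + 10 + 16 = 31.
G + D: effort 10 + 3 = 13 ≤ 14, user value 13 + 16 = 29.
Best is V, E, and D with total user value 31.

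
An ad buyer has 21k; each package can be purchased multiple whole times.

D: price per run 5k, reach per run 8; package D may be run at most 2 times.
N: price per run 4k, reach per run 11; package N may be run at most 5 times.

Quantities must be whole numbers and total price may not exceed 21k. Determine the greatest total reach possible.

55

This is a bounded integer knapsack.
5×N: price 20 ≤ 21, reach 5·11 = 55.
1×D and 4×N: price 21 ≤ 21, reach 1·8 + 4·11 = 52.
Best is 55.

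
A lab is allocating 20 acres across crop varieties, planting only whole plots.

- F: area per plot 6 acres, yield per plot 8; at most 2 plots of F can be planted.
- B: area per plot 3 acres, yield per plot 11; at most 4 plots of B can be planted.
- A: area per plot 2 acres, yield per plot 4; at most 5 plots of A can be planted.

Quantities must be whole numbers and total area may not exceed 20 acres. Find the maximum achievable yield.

60

This is a bounded integer knapsack.
Take 4×B and 4×A: area 20 ≤ 20, yield 4·11 + 4·4 = 60.
B has the best ratio (11/3) and is taken to its limit of 4; remaining capacity is filled optimally with the others.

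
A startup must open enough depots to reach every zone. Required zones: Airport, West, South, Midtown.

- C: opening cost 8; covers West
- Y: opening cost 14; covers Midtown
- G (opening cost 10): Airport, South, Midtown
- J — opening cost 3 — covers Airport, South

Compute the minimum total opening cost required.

The greedy cost-per-new-zone heuristic would pick J, C, and G for 21, but a cheaper cover exists.
Choose C and G: together they cover Airport, West, South, Midtown — every zone.
Total opening cost: 8 + 10 = 18.
No cover costs less than 18.

18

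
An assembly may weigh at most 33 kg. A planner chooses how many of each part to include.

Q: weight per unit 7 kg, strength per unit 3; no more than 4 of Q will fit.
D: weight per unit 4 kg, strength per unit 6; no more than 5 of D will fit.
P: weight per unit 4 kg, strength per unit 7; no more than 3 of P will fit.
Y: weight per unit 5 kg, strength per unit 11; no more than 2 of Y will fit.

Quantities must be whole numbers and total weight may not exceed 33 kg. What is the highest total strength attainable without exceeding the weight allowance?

56

This is a bounded integer knapsack.
Take 4×D, 3×P, and 1×Y: weight 33 ≤ 33, strength 4·6 + 3·7 + 1·11 = 56.
No other integer combination yields more.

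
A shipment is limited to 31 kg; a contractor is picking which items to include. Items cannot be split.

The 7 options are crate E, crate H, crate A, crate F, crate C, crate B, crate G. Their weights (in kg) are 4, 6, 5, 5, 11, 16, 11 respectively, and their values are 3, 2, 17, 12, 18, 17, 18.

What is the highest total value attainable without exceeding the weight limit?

56

Allowing fractional choices, the relaxed optimum would be about 63.4, but items are indivisible.
crate E + crate H + crate A + crate F + crate C: weight 4 + 6 + 5 + 5 + 11 = 31 ≤ 31, value 3 + 2 + 17 + 12 + 18 = 52.
crate E + crate A + crate C + crate G: weight 4 + 5 + 11 + 11 = 31 ≤ 31, value 3 + 17 + 18 + 18 = 56.
crate A + crate C + crate G: weight 5 + 11 + 11 = 27 ≤ 31, value 17 + 18 + 18 = 53.
Best is crate E, crate A, crate C, and crate G with total value 56.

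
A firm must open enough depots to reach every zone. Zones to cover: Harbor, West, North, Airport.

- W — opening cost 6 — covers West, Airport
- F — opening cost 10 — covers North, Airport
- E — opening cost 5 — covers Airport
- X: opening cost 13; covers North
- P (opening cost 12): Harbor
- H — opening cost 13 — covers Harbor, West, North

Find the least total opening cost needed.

The greedy cost-per-new-zone heuristic would pick W and H for 19, but a cheaper cover exists.
Choose E and H: together they cover Harbor, West, North, Airport — every zone.
Total opening cost: 5 + 13 = 18.
No cover costs less than 18.

18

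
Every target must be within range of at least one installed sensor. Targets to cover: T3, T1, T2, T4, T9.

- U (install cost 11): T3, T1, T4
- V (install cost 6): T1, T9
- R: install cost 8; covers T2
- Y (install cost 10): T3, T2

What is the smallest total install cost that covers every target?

Choose U, V, and R: together they cover T3, T1, T2, T4, T9 — every target.
Total install cost: 11 + 6 + 8 = 25.

25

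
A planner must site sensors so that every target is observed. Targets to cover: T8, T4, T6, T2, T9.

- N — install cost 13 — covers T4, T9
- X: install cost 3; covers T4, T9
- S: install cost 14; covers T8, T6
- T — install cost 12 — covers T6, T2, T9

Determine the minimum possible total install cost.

This is an integer covering problem.
Choose X, S, and T: together they cover T8, T4, T6, T2, T9 — every target.
Total install cost: 3 + 14 + 12 = 29.
No cover costs less than 29.

29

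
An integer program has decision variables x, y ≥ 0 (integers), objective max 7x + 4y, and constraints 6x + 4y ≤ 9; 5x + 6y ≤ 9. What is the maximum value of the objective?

Relaxing integrality, the LP optimum is 10.50 at (x,y) = (1.5, 0), which is not an integer point.
(x,y)=(1,0) is feasible, giving 7.
(x,y)=(0,1) is feasible, giving 4.
(x,y)=(0,0) is feasible, giving 0.
Maximum is 7 at (x,y)=(1,0).

7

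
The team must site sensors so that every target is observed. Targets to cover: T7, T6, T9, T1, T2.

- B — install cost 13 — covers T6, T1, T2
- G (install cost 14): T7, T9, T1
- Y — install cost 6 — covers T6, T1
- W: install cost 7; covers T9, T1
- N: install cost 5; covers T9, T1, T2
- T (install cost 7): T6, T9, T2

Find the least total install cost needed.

21

This is a weighted set-cover instance.
The greedy cost-per-new-target heuristic would pick N, Y, and G for 25, but a cheaper cover exists.
Choose G and T: together they cover T7, T6, T9, T1, T2 — every target.
Total install cost: 14 + 7 = 21.
No cover costs less than 21.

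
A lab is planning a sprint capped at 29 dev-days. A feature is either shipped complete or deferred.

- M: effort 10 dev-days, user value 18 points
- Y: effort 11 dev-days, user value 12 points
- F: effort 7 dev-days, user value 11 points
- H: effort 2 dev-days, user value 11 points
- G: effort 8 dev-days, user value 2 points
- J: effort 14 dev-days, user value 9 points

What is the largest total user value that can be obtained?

M + Y + H: effort 10 + 11 + 2 = 23 ≤ 29, user value 18 + 12 + 11 = 41.
M + F + H + G: effort 10 + 7 + 2 + 8 = 27 ≤ 29, user value 18 + 11 + 11 + 2 = 42.
M + Y + F: effort 10 + 11 + 7 = 28 ≤ 29, user value 18 + 12 + 11 = 41.
Best is M, F, H, and G with total user value 42.

42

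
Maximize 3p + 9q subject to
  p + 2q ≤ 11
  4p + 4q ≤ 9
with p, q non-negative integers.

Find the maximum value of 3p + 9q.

18

Relaxing integrality, the LP optimum is 20.25 at (p,q) = (0, 2.25), which is not an integer point.
(p,q)=(0,2): 1·0+2·2=4≤11, 4·0+4·2=8≤9, objective 18.
(p,q)=(1,1): 1·1+2·1=3≤11, 4·1+4·1=8≤9, objective 12.
(p,q)=(0,1): 1·0+2·1=2≤11, 4·0+4·1=4≤9, objective 9.
No feasible integer point exceeds 18.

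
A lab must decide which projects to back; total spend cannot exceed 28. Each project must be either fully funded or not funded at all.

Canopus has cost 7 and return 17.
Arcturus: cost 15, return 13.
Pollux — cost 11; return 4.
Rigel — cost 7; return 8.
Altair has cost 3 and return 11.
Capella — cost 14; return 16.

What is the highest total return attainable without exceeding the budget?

Allowing fractional choices, the relaxed optimum would be about 48.6, but projects are indivisible.
Canopus + Altair + Capella: cost 7 + 3 + 14 = 24 ≤ 28, return 17 + 11 + 16 = 44.
Canopus + Rigel + Capella: cost 7 + 7 + 14 = 28 ≤ 28, return 17 + 8 + 16 = 41.
Canopus + Arcturus + Altair: cost 7 + 15 + 3 = 25 ≤ 28, return 17 + 13 + 11 = 41.
Best is Canopus, Altair, and Capella with total return 44.

44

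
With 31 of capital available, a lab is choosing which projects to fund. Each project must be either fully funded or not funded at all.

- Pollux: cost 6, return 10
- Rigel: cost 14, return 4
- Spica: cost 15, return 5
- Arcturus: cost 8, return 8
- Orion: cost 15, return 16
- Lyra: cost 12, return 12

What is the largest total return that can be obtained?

This is an integer program with binary decision variables.
Allowing fractional choices, the relaxed optimum would be about 36.0, but projects are indivisible.
Pollux + Arcturus + Orion: cost 6 + 8 + 15 = 29 ≤ 31, return 10 + 8 + 16 = 34.
Pollux + Arcturus + Lyra: cost 6 + 8 + 12 = 26 ≤ 31, return 10 + 8 + 12 = 30.
Orion + Lyra: cost 15 + 12 = 27 ≤ 31, return 16 + 12 = 28.
Best is Pollux, Arcturus, and Orion with total return 34.

34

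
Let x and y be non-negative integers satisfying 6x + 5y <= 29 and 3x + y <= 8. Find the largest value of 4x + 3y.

16

(x,y)=(1,4) is feasible, giving 16.
(x,y)=(0,5) is feasible, giving 15.
(x,y)=(1,3) is feasible, giving 13.
Maximum is 16 at (x,y)=(1,4).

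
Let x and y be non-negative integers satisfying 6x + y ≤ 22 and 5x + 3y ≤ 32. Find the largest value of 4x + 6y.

(x,y)=(0,10): 6·0+1·10=10≤22, 5·0+3·10=30≤32, objective 60.
(x,y)=(1,9): 6·1+1·9=15≤22, 5·1+3·9=32≤32, objective 58.
(x,y)=(0,9): 6·0+1·9=9≤22, 5·0+3·9=27≤32, objective 54.
No feasible integer point exceeds 60.

60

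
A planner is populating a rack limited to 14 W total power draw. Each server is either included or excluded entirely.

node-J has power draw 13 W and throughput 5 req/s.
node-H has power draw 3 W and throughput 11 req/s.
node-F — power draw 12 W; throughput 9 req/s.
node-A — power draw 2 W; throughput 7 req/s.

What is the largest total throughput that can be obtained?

18

Take node-H and node-A: power draw 3 + 2 = 5 ≤ 14, throughput 11 + 7 = 18.
No other feasible combination does better.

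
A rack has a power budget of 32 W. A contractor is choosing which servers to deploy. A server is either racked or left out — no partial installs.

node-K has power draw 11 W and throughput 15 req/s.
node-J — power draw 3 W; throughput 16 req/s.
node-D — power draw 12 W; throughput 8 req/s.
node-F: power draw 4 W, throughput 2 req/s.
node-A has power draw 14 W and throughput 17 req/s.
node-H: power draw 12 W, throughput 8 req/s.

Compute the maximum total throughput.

Allowing fractional choices, the relaxed optimum would be about 50.7, but servers are indivisible.
node-K + node-J + node-F + node-A: power draw 11 + 3 + 4 + 14 = 32 ≤ 32, throughput 15 + 16 + 2 + 17 = 50.
node-K + node-J + node-A: power draw 11 + 3 + 14 = 28 ≤ 32, throughput 15 + 16 + 17 = 48.
node-J + node-D + node-A: power draw 3 + 12 + 14 = 29 ≤ 32, throughput 16 + 8 + 17 = 41.
Best is node-K, node-J, node-F, and node-A with total throughput 50.

50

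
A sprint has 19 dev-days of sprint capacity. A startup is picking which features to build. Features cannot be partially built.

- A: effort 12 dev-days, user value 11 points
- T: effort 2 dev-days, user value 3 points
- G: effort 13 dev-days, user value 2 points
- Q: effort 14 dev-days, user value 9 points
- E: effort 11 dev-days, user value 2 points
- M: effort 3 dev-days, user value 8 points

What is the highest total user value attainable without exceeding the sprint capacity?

Allowing fractional choices, the relaxed optimum would be about 23.3, but features are indivisible.
T + Q + M: effort 2 + 14 + 3 = 19 ≤ 19, user value 3 + 9 + 8 = 20.
A + T + M: effort 12 + 2 + 3 = 17 ≤ 19, user value 11 + 3 + 8 = 22.
A + M: effort 12 + 3 = 15 ≤ 19, user value 11 + 8 = 19.
Best is A, T, and M with total user value 22.

22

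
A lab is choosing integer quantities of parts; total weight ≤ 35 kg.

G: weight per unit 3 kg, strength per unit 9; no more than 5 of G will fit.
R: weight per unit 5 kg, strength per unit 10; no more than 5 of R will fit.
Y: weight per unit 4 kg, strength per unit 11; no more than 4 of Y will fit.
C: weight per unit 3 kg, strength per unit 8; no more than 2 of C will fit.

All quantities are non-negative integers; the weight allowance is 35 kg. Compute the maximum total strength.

97

5×G, 4×Y, and 1×C: weight 34 ≤ 35, strength 5·9 + 4·11 + 1·8 = 97.
4×G, 4×Y, and 2×C: weight 34 ≤ 35, strength 4·9 + 4·11 + 2·8 = 96.
Best is 97.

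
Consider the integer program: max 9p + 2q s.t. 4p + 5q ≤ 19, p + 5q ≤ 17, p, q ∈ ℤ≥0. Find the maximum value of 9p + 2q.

Relaxing integrality, the LP optimum is 42.75 at (p,q) = (4.75, 0), which is not an integer point.
(p,q)=(4,0): 4·4+5·0=16≤19, 1·4+5·0=4≤17, objective 36.
(p,q)=(3,1): 4·3+5·1=17≤19, 1·3+5·1=8≤17, objective 29.
(p,q)=(3,0): 4·3+5·0=12≤19, 1·3+5·0=3≤17, objective 27.
The best lattice point is (4,0), giving 36.

36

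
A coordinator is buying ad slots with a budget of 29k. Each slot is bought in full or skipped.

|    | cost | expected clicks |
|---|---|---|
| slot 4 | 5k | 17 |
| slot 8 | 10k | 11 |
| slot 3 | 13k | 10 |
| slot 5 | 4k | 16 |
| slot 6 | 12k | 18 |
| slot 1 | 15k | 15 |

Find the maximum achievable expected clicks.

51

Allowing fractional choices, the relaxed optimum would be about 59.8, but ad slots are indivisible.
slot 4 + slot 5 + slot 1: cost 5 + 4 + 15 = 24 ≤ 29, expected clicks 17 + 16 + 15 = 48.
slot 4 + slot 5 + slot 6: cost 5 + 4 + 12 = 21 ≤ 29, expected clicks 17 + 16 + 18 = 51.
slot 4 + slot 8 + slot 6: cost 5 + 10 + 12 = 27 ≤ 29, expected clicks 17 + 11 + 18 = 46.
Best is slot 4, slot 5, and slot 6 with total expected clicks 51.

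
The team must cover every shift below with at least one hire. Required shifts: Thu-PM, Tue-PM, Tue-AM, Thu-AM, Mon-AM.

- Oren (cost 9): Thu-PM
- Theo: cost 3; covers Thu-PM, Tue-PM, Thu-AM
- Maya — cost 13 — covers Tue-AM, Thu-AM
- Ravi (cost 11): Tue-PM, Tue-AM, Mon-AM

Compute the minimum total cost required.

This is an integer covering problem.
Choose Theo and Ravi: together they cover Thu-PM, Tue-PM, Tue-AM, Thu-AM, Mon-AM — every shift.
Total cost: 3 + 11 = 14.

14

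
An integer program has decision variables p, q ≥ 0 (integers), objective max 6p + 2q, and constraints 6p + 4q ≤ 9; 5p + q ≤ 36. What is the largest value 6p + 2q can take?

(p,q)=(1,0): 6·1+4·0=6≤9, 5·1+1·0=5≤36, objective 6.
(p,q)=(0,1): 6·0+4·1=4≤9, 5·0+1·1=1≤36, objective 2.
(p,q)=(0,0): 6·0+4·0=0≤9, 5·0+1·0=0≤36, objective 0.
Maximum is 6 at (p,q)=(1,0).

6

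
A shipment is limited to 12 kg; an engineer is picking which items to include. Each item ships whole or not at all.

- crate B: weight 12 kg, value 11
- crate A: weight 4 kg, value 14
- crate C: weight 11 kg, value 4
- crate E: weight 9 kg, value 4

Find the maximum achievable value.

Allowing fractional choices, the relaxed optimum would be about 21.3, but items are indivisible.
crate B: weight 12 ≤ 12, value 11.
crate A: weight 4 ≤ 12, value 14.
Best is crate A with total value 14.

14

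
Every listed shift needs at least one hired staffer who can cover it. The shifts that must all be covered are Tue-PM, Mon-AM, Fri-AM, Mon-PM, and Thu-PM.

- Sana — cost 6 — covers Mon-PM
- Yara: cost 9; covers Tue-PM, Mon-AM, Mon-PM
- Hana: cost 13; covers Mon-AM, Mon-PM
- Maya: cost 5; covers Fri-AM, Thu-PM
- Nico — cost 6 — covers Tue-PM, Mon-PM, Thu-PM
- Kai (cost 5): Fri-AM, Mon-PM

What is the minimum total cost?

14

This is an integer covering problem.
The greedy cost-per-new-shift heuristic would pick Nico, Maya, and Yara for 20, but a cheaper cover exists.
Choose Yara and Maya: together they cover Tue-PM, Mon-AM, Fri-AM, Mon-PM, Thu-PM — every shift.
Total cost: 9 + 5 = 14.
No cover costs less than 14.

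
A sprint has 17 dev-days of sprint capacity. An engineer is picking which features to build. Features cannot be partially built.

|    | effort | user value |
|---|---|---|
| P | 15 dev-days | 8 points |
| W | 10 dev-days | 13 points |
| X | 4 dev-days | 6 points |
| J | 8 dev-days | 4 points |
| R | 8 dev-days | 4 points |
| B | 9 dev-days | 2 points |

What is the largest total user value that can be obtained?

19

W + X: effort 10 + 4 = 14 ≤ 17, user value 13 + 6 = 19.
W: effort 10 ≤ 17, user value 13.
Best is W and X with total user value 19.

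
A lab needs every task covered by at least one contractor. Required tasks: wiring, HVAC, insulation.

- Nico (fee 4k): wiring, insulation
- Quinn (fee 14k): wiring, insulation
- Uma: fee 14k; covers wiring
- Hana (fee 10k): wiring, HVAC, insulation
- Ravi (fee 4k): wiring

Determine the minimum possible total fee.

The greedy cost-per-new-task heuristic would pick Nico and Hana for 14, but a cheaper cover exists.
Hana alone covers wiring, HVAC, insulation — every task.
Total fee: 10.
No cover costs less than 10.

10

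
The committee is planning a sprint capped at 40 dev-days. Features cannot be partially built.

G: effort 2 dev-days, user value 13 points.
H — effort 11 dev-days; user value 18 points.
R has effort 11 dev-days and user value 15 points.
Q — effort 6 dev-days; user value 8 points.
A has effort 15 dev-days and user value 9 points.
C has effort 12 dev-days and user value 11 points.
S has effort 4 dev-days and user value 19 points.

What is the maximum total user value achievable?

G + H + R + Q + S: effort 2 + 11 + 11 + 6 + 4 = 34 ≤ 40, user value 13 + 18 + 15 + 8 + 19 = 73.
G + H + Q + C + S: effort 2 + 11 + 6 + 12 + 4 = 35 ≤ 40, user value 13 + 18 + 8 + 11 + 19 = 69.
G + H + R + C + S: effort 2 + 11 + 11 + 12 + 4 = 40 ≤ 40, user value 13 + 18 + 15 + 11 + 19 = 76.
Best is G, H, R, C, and S with total user value 76.

76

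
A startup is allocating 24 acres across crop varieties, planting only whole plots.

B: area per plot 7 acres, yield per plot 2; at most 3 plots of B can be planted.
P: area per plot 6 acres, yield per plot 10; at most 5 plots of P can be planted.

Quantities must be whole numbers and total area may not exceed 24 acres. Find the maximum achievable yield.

P has the best ratio (10/6); taking only P gives at most 4×10 = 40 (stopped by the area limit).
Optimal: 4×P: area 24 ≤ 24, yield 4·10 = 40.

40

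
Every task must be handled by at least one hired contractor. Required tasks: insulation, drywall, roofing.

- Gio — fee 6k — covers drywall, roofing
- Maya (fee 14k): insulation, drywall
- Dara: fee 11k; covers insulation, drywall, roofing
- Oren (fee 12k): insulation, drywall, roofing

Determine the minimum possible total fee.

The greedy cost-per-new-task heuristic would pick Gio and Dara for 17, but a cheaper cover exists.
Dara alone covers insulation, drywall, roofing — every task.
Total fee: 11.
No cover costs less than 11.

11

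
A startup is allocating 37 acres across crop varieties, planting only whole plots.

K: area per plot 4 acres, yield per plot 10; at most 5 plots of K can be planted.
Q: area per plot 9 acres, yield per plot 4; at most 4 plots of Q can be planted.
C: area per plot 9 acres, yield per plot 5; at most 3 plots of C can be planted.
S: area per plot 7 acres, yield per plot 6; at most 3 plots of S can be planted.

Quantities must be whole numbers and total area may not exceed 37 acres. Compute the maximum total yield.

62

This is a bounded integer knapsack.
5×K, 1×C, and 1×S: area 36 ≤ 37, yield 5·10 + 1·5 + 1·6 = 61.
5×K and 2×S: area 34 ≤ 37, yield 5·10 + 2·6 = 62.
Best is 62.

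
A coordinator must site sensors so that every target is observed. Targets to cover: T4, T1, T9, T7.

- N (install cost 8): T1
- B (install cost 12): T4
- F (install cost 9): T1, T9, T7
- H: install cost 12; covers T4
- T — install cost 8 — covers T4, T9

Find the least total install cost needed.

17

Choose F and T: together they cover T4, T1, T9, T7 — every target.
Total install cost: 9 + 8 = 17.
No cover costs less than 17.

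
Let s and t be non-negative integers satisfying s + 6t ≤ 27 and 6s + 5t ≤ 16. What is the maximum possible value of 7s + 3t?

The continuous relaxation peaks at (2.67, 0) with value 18.67; rounding to a feasible lattice point costs some objective.
(s,t)=(2,0): 1·2+6·0=2≤27, 6·2+5·0=12≤16, objective 14.
(s,t)=(1,1): 1·1+6·1=7≤27, 6·1+5·1=11≤16, objective 10.
(s,t)=(1,0): 1·1+6·0=1≤27, 6·1+5·0=6≤16, objective 7.
Maximum is 14 at (s,t)=(2,0).

14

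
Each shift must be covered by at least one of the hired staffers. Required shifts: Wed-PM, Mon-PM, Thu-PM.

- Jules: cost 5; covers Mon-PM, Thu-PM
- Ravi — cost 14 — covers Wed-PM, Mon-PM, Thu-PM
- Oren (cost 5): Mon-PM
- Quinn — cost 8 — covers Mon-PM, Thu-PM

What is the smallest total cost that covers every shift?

14

This is an integer covering problem.
Ravi alone covers Wed-PM, Mon-PM, Thu-PM — every shift.
Total cost: 14.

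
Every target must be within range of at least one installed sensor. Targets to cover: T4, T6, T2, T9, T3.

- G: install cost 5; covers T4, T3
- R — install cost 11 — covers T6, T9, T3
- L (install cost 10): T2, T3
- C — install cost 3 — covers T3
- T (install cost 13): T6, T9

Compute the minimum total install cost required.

26

Choose G, R, and L: together they cover T4, T6, T2, T9, T3 — every target.
Total install cost: 5 + 11 + 10 = 26.
No cover costs less than 26.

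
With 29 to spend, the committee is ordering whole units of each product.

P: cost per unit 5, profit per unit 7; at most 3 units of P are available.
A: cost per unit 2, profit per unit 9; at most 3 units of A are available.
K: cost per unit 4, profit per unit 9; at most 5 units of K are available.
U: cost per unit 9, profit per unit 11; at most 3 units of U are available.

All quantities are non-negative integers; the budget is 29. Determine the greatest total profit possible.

72

A has the best ratio (9/2); taking only A gives at most 3×9 = 27 (stopped by the supply cap of 3).
Mixing does better — 3×A and 5×K: cost 26 ≤ 29, profit 3·9 + 5·9 = 72.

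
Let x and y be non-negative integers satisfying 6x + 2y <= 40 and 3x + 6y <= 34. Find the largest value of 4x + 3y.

Relaxing integrality, the LP optimum is 31.33 at (x,y) = (5.73, 2.8), which is not an integer point.
(x,y)=(6,2): 6·6+2·2=40≤40, 3·6+6·2=30≤34, objective 30.
(x,y)=(5,3): 6·5+2·3=36≤40, 3·5+6·3=33≤34, objective 29.
(x,y)=(6,1): 6·6+2·1=38≤40, 3·6+6·1=24≤34, objective 27.
(x,y)=(5,2): 6·5+2·2=34≤40, 3·5+6·2=27≤34, objective 26.
The best lattice point is (6,2), giving 30.

30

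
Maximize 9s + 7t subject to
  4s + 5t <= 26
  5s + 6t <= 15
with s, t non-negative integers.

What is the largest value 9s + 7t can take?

27

(s,t)=(3,0): 4·3+5·0=12≤26, 5·3+6·0=15≤15, objective 27.
(s,t)=(2,0): 4·2+5·0=8≤26, 5·2+6·0=10≤15, objective 18.
No feasible integer point exceeds 27.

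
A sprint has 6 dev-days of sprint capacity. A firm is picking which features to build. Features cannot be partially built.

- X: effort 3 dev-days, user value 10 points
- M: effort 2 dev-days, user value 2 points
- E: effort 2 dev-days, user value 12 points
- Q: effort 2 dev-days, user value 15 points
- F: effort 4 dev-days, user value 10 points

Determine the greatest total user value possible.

29

Take M, E, and Q: effort 2 + 2 + 2 = 6 ≤ 6, user value 2 + 12 + 15 = 29.
No other feasible combination does better.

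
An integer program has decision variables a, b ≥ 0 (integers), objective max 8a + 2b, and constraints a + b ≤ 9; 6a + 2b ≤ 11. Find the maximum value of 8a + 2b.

12

Relaxing integrality, the LP optimum is 14.67 at (a,b) = (1.83, 0), which is not an integer point.
(a,b)=(1,2): 1·1+1·2=3≤9, 6·1+2·2=10≤11, objective 12.
(a,b)=(1,1): 1·1+1·1=2≤9, 6·1+2·1=8≤11, objective 10.
(a,b)=(1,0): 1·1+1·0=1≤9, 6·1+2·0=6≤11, objective 8.
Maximum is 12 at (a,b)=(1,2).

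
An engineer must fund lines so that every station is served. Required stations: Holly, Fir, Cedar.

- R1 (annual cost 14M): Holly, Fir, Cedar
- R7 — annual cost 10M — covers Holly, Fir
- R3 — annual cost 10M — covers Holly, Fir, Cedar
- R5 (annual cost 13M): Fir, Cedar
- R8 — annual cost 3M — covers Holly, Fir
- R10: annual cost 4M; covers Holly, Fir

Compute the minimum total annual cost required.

The greedy cost-per-new-station heuristic would pick R8 and R3 for 13, but a cheaper cover exists.
R3 alone covers Holly, Fir, Cedar — every station.
Total annual cost: 10.
No cover costs less than 10.

10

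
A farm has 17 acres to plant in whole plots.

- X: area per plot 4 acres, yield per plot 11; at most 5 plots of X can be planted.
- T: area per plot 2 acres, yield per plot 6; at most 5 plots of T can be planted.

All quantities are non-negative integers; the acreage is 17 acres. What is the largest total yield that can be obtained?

46

2×X and 4×T: area 16 ≤ 17, yield 2·11 + 4·6 = 46.
3×X and 2×T: area 16 ≤ 17, yield 3·11 + 2·6 = 45.
Best is 46.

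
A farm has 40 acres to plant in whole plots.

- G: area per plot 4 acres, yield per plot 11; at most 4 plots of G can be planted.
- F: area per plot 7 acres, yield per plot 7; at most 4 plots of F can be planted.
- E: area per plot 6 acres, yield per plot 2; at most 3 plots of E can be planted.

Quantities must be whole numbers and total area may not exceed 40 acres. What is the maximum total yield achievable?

This is a bounded integer knapsack.
G has the best ratio (11/4); taking only G gives at most 4×11 = 44 (stopped by the supply cap of 4).
Mixing does better — 4×G and 3×F: area 37 ≤ 40, yield 4·11 + 3·7 = 65.

65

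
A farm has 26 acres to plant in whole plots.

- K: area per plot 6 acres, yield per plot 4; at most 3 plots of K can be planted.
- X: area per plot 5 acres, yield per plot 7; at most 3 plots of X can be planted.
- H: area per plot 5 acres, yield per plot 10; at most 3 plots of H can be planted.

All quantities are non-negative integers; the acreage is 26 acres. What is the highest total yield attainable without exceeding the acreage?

44

H has the best ratio (10/5); taking only H gives at most 3×10 = 30 (stopped by the supply cap of 3).
Mixing does better — 2×X and 3×H: area 25 ≤ 26, yield 2·7 + 3·10 = 44.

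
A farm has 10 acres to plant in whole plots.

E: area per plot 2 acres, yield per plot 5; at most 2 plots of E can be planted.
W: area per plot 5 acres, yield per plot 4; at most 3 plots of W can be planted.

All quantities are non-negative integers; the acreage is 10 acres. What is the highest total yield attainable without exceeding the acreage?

Take 2×E and 1×W: area 9 ≤ 10, yield 2·5 + 1·4 = 14.
E has the best ratio (5/2) and is taken to its limit of 2; remaining capacity is filled optimally with the others.

14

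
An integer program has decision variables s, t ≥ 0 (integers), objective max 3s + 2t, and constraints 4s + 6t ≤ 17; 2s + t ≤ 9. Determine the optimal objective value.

Relaxing integrality, the LP optimum is 12.75 at (s,t) = (4.25, 0), which is not an integer point.
(s,t)=(4,0): 4·4+6·0=16≤17, 2·4+1·0=8≤9, objective 12.
(s,t)=(3,0): 4·3+6·0=12≤17, 2·3+1·0=6≤9, objective 9.
No feasible integer point exceeds 12.

12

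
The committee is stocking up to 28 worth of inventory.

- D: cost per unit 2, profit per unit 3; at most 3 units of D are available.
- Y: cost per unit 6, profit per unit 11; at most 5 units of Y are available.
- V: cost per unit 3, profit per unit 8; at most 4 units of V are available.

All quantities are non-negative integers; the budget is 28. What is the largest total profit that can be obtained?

60

This is a bounded integer knapsack.
2×D, 2×Y, and 4×V: cost 28 ≤ 28, profit 2·3 + 2·11 + 4·8 = 60.
3×Y and 3×V: cost 27 ≤ 28, profit 3·11 + 3·8 = 57.
Best is 60.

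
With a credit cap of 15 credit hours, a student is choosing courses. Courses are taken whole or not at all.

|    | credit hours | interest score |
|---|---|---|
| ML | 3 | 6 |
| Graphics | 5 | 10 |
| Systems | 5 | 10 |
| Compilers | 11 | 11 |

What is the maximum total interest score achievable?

This is a 0-1 knapsack instance.
Graphics + Systems: credit hours 5 + 5 = 10 ≤ 15, interest score 10 + 10 = 20.
ML + Graphics + Systems: credit hours 3 + 5 + 5 = 13 ≤ 15, interest score 6 + 10 + 10 = 26.
Best is ML, Graphics, and Systems with total interest score 26.

26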